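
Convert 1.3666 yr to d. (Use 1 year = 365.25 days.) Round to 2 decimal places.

499.15 d

1 year = 365.250 d.
Then 1.3666 × 365.250 ≈ 499.15 d.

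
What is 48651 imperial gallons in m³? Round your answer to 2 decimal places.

221.17 cubic meters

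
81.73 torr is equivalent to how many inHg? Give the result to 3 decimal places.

1 torr = 0.0393701 inHg.
Thus 81.73 × 0.0393701 ≈ 3.218 inHg.

3.218 inches of mercury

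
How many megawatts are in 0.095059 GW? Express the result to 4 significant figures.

95.06 MW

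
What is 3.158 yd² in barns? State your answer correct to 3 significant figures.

1 yd² = 8.36127e+27 barns.
So 3.158 × 8.36127e+27 ≈ 2.64e+28 barn.

2.64e+28 barns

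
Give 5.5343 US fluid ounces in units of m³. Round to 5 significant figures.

0.00016367 m³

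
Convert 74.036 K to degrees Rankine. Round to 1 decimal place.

133.3 degrees Rankine

°R = K × 9/5.
Applying the formula gives 133.3 °R.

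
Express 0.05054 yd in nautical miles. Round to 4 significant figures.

1 yd = 0.000493737 nmi.
Then 0.05054 × 0.000493737 ≈ 2.495 × 10^-5 nmi.

2.495 × 10^-5 nmi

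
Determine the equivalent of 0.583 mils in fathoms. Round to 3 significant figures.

8.10 × 10^-6 fathoms

1 mil = 1.38889 × 10^-5 fathom.
Thus 0.583 × 1.38889 × 10^-5 ≈ 8.10 × 10^-6 fathom.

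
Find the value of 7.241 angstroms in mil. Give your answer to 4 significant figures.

1 angstrom = 3.93701 × 10^-6 mil.
7.241 × 3.93701 × 10^-6 ≈ 2.851 × 10^-5 mil.

2.851 × 10^-5 mil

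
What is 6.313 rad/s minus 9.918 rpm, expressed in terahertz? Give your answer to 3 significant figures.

8.39 × 10^-13 terahertz

6.313 rad/s = 1.00475 × 10^-12 THz and 9.918 rpm = 1.65300 × 10^-13 THz.
1.00475 × 10^-12 − 1.65300 × 10^-13 ≈ 8.39 × 10^-13 THz.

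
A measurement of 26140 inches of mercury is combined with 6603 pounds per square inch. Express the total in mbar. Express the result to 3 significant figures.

26140 inHg = 885202 mbar and 6603 psi = 455261 mbar.
885202 + 455261 ≈ 1.34 × 10^6 mbar.

1.34 × 10^6 mbar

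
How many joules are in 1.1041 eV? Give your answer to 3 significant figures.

1 electronvolt = 1.60218e-19 joules.
So 1.1041 × 1.60218e-19 ≈ 1.77e-19 J.

1.77e-19 joules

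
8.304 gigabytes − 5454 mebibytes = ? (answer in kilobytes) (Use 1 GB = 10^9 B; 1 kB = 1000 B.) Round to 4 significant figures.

2.585e+6 kilobytes

8.304 GB = 8.30400e+6 kB and 5454 MiB = 5.71893e+6 kB.
8.30400e+6 − 5.71893e+6 ≈ 2.585e+6 kB.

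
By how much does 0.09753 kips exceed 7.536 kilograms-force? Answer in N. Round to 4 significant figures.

359.9 N

0.09753 kip = 433.835 N and 7.536 kgf = 73.9029 N.
433.835 − 73.9029 ≈ 359.9 N.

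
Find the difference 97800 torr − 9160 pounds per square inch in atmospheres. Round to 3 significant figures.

-495 atm

97800 torr = 128.684 atm and 9160 psi = 623.301 atm.
128.684 − 623.301 ≈ -495 atm.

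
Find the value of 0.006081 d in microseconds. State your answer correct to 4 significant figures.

5.254 × 10^8 μs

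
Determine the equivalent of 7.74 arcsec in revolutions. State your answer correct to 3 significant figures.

5.97 × 10^-6 revolutions

1 arcsecond = 7.71605 × 10^-7 revolutions.
7.74 × 7.71605 × 10^-7 ≈ 5.97 × 10^-6 rev.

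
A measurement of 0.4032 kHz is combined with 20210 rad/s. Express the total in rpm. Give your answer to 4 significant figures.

0.4032 kHz = 24192.0 rpm and 20210 rad/s = 192991 rpm.
24192.0 + 192991 ≈ 217200 rpm.

217200 rpm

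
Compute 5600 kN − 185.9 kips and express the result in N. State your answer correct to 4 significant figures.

5600 kN = 5.60000 × 10^6 N and 185.9 kip = 826924 N.
5.60000 × 10^6 − 826924 ≈ 4.773 × 10^6 N.

4.773 × 10^6 N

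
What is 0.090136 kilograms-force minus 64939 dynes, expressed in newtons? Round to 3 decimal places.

0.235 N

0.090136 kgf = 0.883932 N and 64939 dyn = 0.649390 N.
0.883932 − 0.649390 ≈ 0.235 N.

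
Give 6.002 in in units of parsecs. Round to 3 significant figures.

4.94e-18 pc

1 in = 8.23158e-19 pc.
Thus 6.002 × 8.23158e-19 ≈ 4.94e-18 pc.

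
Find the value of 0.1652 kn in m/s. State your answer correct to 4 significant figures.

0.08499 m/s

1 kn = 0.514444 m/s.
0.1652 × 0.514444 ≈ 0.08499 m/s.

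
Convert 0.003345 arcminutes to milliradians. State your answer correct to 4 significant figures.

1 arcmin = 0.290888 mrad.
0.003345 × 0.290888 ≈ 0.0009730 mrad.

0.0009730 milliradians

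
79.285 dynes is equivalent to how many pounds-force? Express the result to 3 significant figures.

1 dyn = 2.24809 × 10^-6 lbf.
79.285 × 2.24809 × 10^-6 ≈ 0.000178 lbf.

0.000178 pounds-force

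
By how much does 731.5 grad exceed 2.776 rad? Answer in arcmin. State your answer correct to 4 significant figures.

731.5 grad = 39501.0 arcmin and 2.776 rad = 9543.19 arcmin.
39501.0 − 9543.19 ≈ 29960 arcmin.

29960 arcmin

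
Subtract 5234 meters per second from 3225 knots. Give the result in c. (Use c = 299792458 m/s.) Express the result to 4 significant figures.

3225 kn = 5.53411 × 10^-6 c and 5234 m/s = 1.74587 × 10^-5 c.
5.53411 × 10^-6 − 1.74587 × 10^-5 ≈ -1.192 × 10^-5 c.

-1.192 × 10^-5 times the speed of light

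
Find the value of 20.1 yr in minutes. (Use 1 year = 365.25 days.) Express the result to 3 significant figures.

1.06e+7 min

1 year = 525960 minutes.
Thus 20.1 × 525960 ≈ 1.06e+7 min.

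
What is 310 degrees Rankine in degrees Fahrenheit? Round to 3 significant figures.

-150 °F

°R = °F + 459.67.
Applying the formula gives -150 °F.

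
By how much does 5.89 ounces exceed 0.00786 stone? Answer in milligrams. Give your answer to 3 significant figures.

117000 mg

5.89 oz = 166979 mg and 0.00786 st = 49913.3 mg.
166979 − 49913.3 ≈ 117000 mg.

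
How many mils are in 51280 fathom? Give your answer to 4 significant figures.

3.692e+9 mils

1 fathom = 72000.0 mils.
51280 × 72000.0 ≈ 3.692e+9 mil.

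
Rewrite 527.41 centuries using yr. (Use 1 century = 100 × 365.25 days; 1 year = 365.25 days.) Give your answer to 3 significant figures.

1 century = 100.000 yr.
527.41 × 100.000 ≈ 52700 yr.

52700 years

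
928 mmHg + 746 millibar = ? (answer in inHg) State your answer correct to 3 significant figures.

58.6 inHg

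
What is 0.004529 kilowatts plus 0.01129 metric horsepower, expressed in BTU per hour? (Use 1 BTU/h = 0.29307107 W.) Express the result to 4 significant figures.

43.79 BTU per hour

0.004529 kW = 15.4536 BTU/h and 0.01129 PS = 28.3337 BTU/h.
15.4536 + 28.3337 ≈ 43.79 BTU/h.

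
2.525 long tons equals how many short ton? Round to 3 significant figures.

2.83 short ton

1 long ton = 1.12000 short tons.
Then 2.525 × 1.12000 ≈ 2.83 short ton.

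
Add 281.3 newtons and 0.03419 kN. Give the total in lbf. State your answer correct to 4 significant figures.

70.92 pounds-force

281.3 N = 63.23876 lbf and 0.03419 kN = 7.686218 lbf.
63.23876 + 7.686218 ≈ 70.92 lbf.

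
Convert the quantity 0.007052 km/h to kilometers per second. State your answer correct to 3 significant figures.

1 km/h = 0.000277778 kilometers per second.
So 0.007052 × 0.000277778 ≈ 1.96e-6 km/s.

1.96e-6 km/s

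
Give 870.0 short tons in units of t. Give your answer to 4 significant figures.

789.3 metric tons

1 short ton = 0.907185 metric tons.
870.0 × 0.907185 ≈ 789.3 t.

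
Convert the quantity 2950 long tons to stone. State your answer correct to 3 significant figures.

1 long ton = 160.000 stone.
So 2950 × 160.000 ≈ 472000 st.

472000 st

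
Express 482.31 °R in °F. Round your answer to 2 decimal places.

°R = °F + 459.67.
Applying the formula gives 22.64 °F.

22.64 °F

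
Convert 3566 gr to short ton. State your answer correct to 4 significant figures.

0.0002547 short tons

1 gr = 7.14286 × 10^-8 short ton.
So 3566 × 7.14286 × 10^-8 ≈ 0.0002547 short ton.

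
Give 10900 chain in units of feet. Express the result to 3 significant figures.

719000 ft

1 chain = 66.0000 ft.
Thus 10900 × 66.0000 ≈ 719000 ft.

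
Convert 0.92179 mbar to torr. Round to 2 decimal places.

0.69 torr

1 millibar = 0.750062 torr.
Thus 0.92179 × 0.750062 ≈ 0.69 torr.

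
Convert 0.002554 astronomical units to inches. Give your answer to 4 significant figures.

1.504e+10 inches

1 au = 5.88968e+12 inches.
0.002554 × 5.88968e+12 ≈ 1.504e+10 in.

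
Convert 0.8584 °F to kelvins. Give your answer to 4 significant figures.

255.8 K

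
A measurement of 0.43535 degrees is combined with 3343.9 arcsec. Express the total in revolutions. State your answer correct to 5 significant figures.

0.0037895 rev

0.43535 ° = 0.00120931 rev and 3343.9 arcsec = 0.00258017 rev.
0.00120931 + 0.00258017 ≈ 0.0037895 rev.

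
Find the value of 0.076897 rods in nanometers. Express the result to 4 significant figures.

3.867 × 10^8 nm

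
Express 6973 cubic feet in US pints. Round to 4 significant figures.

417300 US pt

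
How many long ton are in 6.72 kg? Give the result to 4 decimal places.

0.0066 long ton

1 kilogram = 0.000984207 long tons.
Then 6.72 × 0.000984207 ≈ 0.0066 long ton.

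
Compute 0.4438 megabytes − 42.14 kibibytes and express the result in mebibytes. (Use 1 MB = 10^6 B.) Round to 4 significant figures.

0.3821 MiB

0.4438 MB = 0.423241 MiB and 42.14 KiB = 0.0411523 MiB.
0.423241 − 0.0411523 ≈ 0.3821 MiB.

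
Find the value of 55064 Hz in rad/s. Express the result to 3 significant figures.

346000 rad/s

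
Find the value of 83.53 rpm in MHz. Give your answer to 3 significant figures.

1.39e-6 MHz

1 rpm = 1.66667e-8 megahertz.
83.53 × 1.66667e-8 ≈ 1.39e-6 MHz.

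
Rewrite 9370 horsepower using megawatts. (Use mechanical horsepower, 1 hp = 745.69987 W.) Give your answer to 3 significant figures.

6.99 MW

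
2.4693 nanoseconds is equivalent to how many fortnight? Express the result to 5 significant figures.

1 ns = 8.26720e-16 fortnights.
So 2.4693 × 8.26720e-16 ≈ 2.0414e-15 fortnight.

2.0414e-15 fortnights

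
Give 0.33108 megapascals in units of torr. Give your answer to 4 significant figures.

2483 torr

1 megapascal = 7500.62 torr.
0.33108 × 7500.62 ≈ 2483 torr.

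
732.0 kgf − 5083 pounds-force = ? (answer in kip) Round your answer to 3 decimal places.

-3.469 kip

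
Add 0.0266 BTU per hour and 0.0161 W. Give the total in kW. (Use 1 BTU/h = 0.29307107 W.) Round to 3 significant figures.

2.39e-5 kilowatts

0.0266 BTU/h = 7.79569e-6 kW and 0.0161 W = 1.61000e-5 kW.
7.79569e-6 + 1.61000e-5 ≈ 2.39e-5 kW.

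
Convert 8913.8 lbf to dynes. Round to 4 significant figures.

3.965e+9 dynes

1 pound-force = 444822 dyn.
8913.8 × 444822 ≈ 3.965e+9 dyn.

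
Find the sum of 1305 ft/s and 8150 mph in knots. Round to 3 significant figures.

7860 kn

1305 ft/s = 773.191 kn and 8150 mph = 7082.16 kn.
773.191 + 7082.16 ≈ 7860 kn.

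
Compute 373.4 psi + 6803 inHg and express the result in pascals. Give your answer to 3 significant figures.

2.56e+7 Pa

373.4 psi = 2.57450e+6 Pa and 6803 inHg = 2.30376e+7 Pa.
2.57450e+6 + 2.30376e+7 ≈ 2.56e+7 Pa.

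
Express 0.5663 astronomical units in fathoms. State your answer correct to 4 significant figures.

1 astronomical unit = 8.18011e+10 fathoms.
0.5663 × 8.18011e+10 ≈ 4.632e+10 fathom.

4.632e+10 fathom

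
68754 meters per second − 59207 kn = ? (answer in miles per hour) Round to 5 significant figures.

85664 miles per hour

68754 m/s = 153798 mph and 59207 kn = 68134.2 mph.
153798 − 68134.2 ≈ 85664 mph.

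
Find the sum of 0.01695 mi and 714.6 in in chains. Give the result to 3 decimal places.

0.01695 mi = 1.35600 chain and 714.6 in = 0.902273 chain.
1.35600 + 0.902273 ≈ 2.258 chain.

2.258 chains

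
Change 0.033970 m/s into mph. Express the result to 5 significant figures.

1 m/s = 2.23694 miles per hour.
0.033970 × 2.23694 ≈ 0.075989 mph.

0.075989 mph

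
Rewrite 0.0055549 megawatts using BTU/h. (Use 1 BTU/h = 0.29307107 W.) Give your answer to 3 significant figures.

19000 BTU per hour

1 megawatt = 3.41214 × 10^6 BTU/h.
So 0.0055549 × 3.41214 × 10^6 ≈ 19000 BTU/h.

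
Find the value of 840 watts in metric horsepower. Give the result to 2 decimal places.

1 W = 0.00135962 PS.
Then 840 × 0.00135962 ≈ 1.14 PS.

1.14 PS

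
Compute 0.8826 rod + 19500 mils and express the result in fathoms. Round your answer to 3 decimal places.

0.8826 rod = 2.42715 fathom and 19500 mil = 0.270833 fathom.
2.42715 + 0.270833 ≈ 2.698 fathom.

2.698 fathom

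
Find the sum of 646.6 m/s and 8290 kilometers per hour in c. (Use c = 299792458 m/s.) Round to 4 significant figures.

646.6 m/s = 2.15683e-6 c and 8290 km/h = 7.68124e-6 c.
2.15683e-6 + 7.68124e-6 ≈ 9.838e-6 c.

9.838e-6 times the speed of light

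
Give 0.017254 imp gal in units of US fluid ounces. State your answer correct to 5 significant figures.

2.6523 US fluid ounces

1 imperial gallon = 153.722 US fl oz.
Then 0.017254 × 153.722 ≈ 2.6523 US fl oz.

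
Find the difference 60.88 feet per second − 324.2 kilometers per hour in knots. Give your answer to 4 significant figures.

-139.0 knots

60.88 ft/s = 36.0704 kn and 324.2 km/h = 175.054 kn.
36.0704 − 175.054 ≈ -139.0 kn.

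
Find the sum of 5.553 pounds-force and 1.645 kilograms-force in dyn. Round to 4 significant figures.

4.083 × 10^6 dyn

5.553 lbf = 2.47010 × 10^6 dyn and 1.645 kgf = 1.61319 × 10^6 dyn.
2.47010 × 10^6 + 1.61319 × 10^6 ≈ 4.083 × 10^6 dyn.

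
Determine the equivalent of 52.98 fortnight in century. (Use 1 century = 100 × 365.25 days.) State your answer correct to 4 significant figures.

0.02031 centuries

1 fortnight = 0.000383299 century.
52.98 × 0.000383299 ≈ 0.02031 century.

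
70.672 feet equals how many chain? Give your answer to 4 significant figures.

1 foot = 0.0151515 chains.
Thus 70.672 × 0.0151515 ≈ 1.071 chain.

1.071 chain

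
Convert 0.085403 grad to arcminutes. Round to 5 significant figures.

4.6118 arcmin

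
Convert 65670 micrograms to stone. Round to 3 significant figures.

1.03e-5 st

1 μg = 1.57473e-10 stone.
Thus 65670 × 1.57473e-10 ≈ 1.03e-5 st.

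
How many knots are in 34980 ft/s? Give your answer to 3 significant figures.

1 foot per second = 0.592484 kn.
So 34980 × 0.592484 ≈ 20700 kn.

20700 kn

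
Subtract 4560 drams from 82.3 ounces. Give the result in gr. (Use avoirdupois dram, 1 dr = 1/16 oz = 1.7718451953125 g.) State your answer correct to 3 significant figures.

82.3 oz = 36006.25 gr and 4560 dr = 124687.5 gr.
36006.25 − 124687.5 ≈ -88700 gr.

-88700 grains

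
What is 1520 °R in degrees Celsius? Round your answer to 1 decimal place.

571.3 °C

°R = (°C + 273.15) × 9/5.
Applying the formula gives 571.3 °C.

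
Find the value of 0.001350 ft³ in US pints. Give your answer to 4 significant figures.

0.08079 US pints

1 cubic foot = 59.8442 US pt.
So 0.001350 × 59.8442 ≈ 0.08079 US pt.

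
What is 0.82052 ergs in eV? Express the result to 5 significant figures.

5.1213e+11 eV

1 erg = 6.24151e+11 eV.
0.82052 × 6.24151e+11 ≈ 5.1213e+11 eV.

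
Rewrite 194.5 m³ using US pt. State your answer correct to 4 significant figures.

1 m³ = 2113.38 US pints.
194.5 × 2113.38 ≈ 411100 US pt.

411100 US pt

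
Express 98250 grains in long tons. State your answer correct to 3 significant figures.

1 gr = 6.37755e-8 long ton.
So 98250 × 6.37755e-8 ≈ 0.00627 long ton.

0.00627 long ton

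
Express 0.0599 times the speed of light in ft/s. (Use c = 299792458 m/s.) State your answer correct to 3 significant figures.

1 c = 9.83571 × 10^8 ft/s.
Thus 0.0599 × 9.83571 × 10^8 ≈ 5.89 × 10^7 ft/s.

5.89 × 10^7 ft/s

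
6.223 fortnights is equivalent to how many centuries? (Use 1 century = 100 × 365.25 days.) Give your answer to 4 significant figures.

1 fortnight = 0.000383299 centuries.
So 6.223 × 0.000383299 ≈ 0.002385 century.

0.002385 centuries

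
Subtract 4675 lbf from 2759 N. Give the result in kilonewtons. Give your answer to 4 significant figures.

-18.04 kilonewtons

2759 N = 2.75900 kN and 4675 lbf = 20.7954 kN.
2.75900 − 20.7954 ≈ -18.04 kN.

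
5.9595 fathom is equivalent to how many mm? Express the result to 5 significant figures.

10899 mm

1 fathom = 1828.80 mm.
Then 5.9595 × 1828.80 ≈ 10899 mm.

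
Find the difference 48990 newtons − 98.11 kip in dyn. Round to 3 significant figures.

-3.87 × 10^10 dyn

48990 N = 4.89900 × 10^9 dyn and 98.11 kip = 4.36415 × 10^10 dyn.
4.89900 × 10^9 − 4.36415 × 10^10 ≈ -3.87 × 10^10 dyn.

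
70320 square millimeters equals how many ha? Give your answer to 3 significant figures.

7.03e-6 ha

1 square millimeter = 1.00000e-10 hectares.
Thus 70320 × 1.00000e-10 ≈ 7.03e-6 ha.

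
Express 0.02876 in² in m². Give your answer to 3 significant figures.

1 in² = 0.000645160 m².
Thus 0.02876 × 0.000645160 ≈ 1.86e-5 m².

1.86e-5 m²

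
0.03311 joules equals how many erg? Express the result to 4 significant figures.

1 J = 1.00000e+7 ergs.
0.03311 × 1.00000e+7 ≈ 331100 erg.

331100 ergs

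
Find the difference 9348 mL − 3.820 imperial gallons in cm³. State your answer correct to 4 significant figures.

-8018 cubic centimeters

9348 mL = 9348.00 cm³ and 3.820 imp gal = 17366.1 cm³.
9348.00 − 17366.1 ≈ -8018 cm³.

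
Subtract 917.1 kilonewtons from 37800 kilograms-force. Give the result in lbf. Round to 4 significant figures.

37800 kgf = 83334.7 lbf and 917.1 kN = 206172 lbf.
83334.7 − 206172 ≈ -122800 lbf.

-122800 lbf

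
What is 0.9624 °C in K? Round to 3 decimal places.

274.112 K

K = °C + 273.15.
Applying the formula gives 274.112 K.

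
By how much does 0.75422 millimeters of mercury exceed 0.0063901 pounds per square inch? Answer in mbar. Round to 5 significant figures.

0.56496 mbar

0.75422 mmHg = 1.00554 mbar and 0.0063901 psi = 0.440582 mbar.
1.00554 − 0.440582 ≈ 0.56496 mbar.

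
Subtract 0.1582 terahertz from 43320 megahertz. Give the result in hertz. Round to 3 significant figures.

43320 MHz = 4.33200 × 10^10 Hz and 0.1582 THz = 1.58200 × 10^11 Hz.
4.33200 × 10^10 − 1.58200 × 10^11 ≈ -1.15 × 10^11 Hz.

-1.15 × 10^11 hertz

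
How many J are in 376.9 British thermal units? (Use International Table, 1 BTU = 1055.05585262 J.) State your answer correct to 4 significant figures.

397700 joules

1 British thermal unit = 1055.06 J.
Thus 376.9 × 1055.06 ≈ 397700 J.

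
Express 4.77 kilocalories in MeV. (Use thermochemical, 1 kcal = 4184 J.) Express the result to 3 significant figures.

1 kcal = 2.61145 × 10^16 megaelectronvolts.
Thus 4.77 × 2.61145 × 10^16 ≈ 1.25 × 10^17 MeV.

1.25 × 10^17 megaelectronvolts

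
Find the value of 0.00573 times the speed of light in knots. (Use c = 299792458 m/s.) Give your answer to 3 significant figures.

1 c = 5.82750 × 10^8 kn.
Then 0.00573 × 5.82750 × 10^8 ≈ 3.34 × 10^6 kn.

3.34 × 10^6 kn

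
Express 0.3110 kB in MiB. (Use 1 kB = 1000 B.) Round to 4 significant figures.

1 kB = 0.000953674 mebibytes.
0.3110 × 0.000953674 ≈ 0.0002966 MiB.

0.0002966 MiB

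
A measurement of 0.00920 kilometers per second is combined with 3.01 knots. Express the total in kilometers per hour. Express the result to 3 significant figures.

38.7 kilometers per hour

0.00920 km/s = 33.1200 km/h and 3.01 kn = 5.57452 km/h.
33.1200 + 5.57452 ≈ 38.7 km/h.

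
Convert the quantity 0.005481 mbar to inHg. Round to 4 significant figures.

1 mbar = 0.0295300 inHg.
0.005481 × 0.0295300 ≈ 0.0001619 inHg.

0.0001619 inches of mercury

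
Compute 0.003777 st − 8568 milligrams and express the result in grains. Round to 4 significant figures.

237.9 grains

0.003777 st = 370.146 gr and 8568 mg = 132.224 gr.
370.146 − 132.224 ≈ 237.9 gr.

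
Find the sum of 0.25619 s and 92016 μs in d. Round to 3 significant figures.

4.03 × 10^-6 d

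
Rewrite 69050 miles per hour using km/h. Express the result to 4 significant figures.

111100 km/h

1 mile per hour = 1.60934 km/h.
Thus 69050 × 1.60934 ≈ 111100 km/h.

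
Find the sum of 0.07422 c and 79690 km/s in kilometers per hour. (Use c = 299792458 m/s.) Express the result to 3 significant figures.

0.07422 c = 8.01021 × 10^7 km/h and 79690 km/s = 2.86884 × 10^8 km/h.
8.01021 × 10^7 + 2.86884 × 10^8 ≈ 3.67 × 10^8 km/h.

3.67 × 10^8 km/h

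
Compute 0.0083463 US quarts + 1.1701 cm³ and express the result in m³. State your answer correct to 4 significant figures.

9.069e-6 cubic meters

0.0083463 US qt = 7.89855e-6 m³ and 1.1701 cm³ = 1.17010e-6 m³.
7.89855e-6 + 1.17010e-6 ≈ 9.069e-6 m³.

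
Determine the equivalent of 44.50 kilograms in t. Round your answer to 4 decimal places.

1 kilogram = 0.00100000 t.
So 44.50 × 0.00100000 ≈ 0.0445 t.

0.0445 t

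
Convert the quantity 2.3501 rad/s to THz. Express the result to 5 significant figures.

3.7403 × 10^-13 THz

1 rad/s = 1.59155 × 10^-13 THz.
Thus 2.3501 × 1.59155 × 10^-13 ≈ 3.7403 × 10^-13 THz.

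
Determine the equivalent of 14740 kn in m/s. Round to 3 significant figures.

1 knot = 0.514444 meters per second.
Then 14740 × 0.514444 ≈ 7580 m/s.

7580 m/s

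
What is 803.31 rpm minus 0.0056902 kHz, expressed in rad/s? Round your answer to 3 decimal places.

803.31 rpm = 84.1224 rad/s and 0.0056902 kHz = 35.7526 rad/s.
84.1224 − 35.7526 ≈ 48.370 rad/s.

48.370 rad/s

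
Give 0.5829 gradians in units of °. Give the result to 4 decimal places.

0.5246 degrees

1 gradian = 0.900000 °.
Then 0.5829 × 0.900000 ≈ 0.5246 °.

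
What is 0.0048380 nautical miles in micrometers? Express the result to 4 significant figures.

8.960 × 10^6 micrometers

1 nmi = 1.85200 × 10^9 μm.
Then 0.0048380 × 1.85200 × 10^9 ≈ 8.960 × 10^6 μm.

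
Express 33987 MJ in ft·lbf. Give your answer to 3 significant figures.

1 MJ = 737562 foot-pounds.
So 33987 × 737562 ≈ 2.51e+10 ft·lbf.

2.51e+10 ft·lbf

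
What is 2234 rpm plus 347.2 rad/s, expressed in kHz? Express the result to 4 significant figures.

2234 rpm = 0.0372333 kHz and 347.2 rad/s = 0.0552586 kHz.
0.0372333 + 0.0552586 ≈ 0.09249 kHz.

0.09249 kHz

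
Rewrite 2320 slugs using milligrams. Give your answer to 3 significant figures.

1 slug = 1.45939e+7 milligrams.
Thus 2320 × 1.45939e+7 ≈ 3.39e+10 mg.

3.39e+10 milligrams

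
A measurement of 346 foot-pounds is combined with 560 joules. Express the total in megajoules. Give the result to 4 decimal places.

346 ft·lbf = 0.000469113 MJ and 560 J = 0.000560000 MJ.
0.000469113 + 0.000560000 ≈ 0.0010 MJ.

0.0010 megajoules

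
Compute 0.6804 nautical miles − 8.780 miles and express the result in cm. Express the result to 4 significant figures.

0.6804 nmi = 126010 cm and 8.780 mi = 1.41300 × 10^6 cm.
126010 − 1.41300 × 10^6 ≈ -1.287 × 10^6 cm.

-1.287 × 10^6 cm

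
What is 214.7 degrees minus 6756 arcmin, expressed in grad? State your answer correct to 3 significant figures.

214.7 ° = 238.556 grad and 6756 arcmin = 125.111 grad.
238.556 − 125.111 ≈ 113 grad.

113 grad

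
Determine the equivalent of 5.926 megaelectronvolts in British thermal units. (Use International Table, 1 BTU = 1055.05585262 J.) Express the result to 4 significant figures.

1 megaelectronvolt = 1.51857 × 10^-16 BTU.
Then 5.926 × 1.51857 × 10^-16 ≈ 8.999 × 10^-16 BTU.

8.999 × 10^-16 BTU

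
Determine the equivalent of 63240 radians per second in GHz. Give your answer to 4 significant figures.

1 radian per second = 1.59155 × 10^-10 GHz.
63240 × 1.59155 × 10^-10 ≈ 1.006 × 10^-5 GHz.

1.006 × 10^-5 gigahertz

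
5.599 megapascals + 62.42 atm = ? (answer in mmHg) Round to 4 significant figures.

89440 millimeters of mercury

5.599 MPa = 41995.9 mmHg and 62.42 atm = 47439.2 mmHg.
41995.9 + 47439.2 ≈ 89440 mmHg.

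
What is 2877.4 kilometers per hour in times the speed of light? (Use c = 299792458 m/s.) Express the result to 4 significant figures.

2.666 × 10^-6 times the speed of light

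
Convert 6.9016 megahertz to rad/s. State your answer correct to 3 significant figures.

4.34e+7 rad/s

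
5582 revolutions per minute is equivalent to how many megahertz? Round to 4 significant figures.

1 rpm = 1.66667e-8 MHz.
5582 × 1.66667e-8 ≈ 9.303e-5 MHz.

9.303e-5 MHz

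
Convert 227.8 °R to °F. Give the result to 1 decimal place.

°R = °F + 459.67.
Applying the formula gives -231.9 °F.

-231.9 °F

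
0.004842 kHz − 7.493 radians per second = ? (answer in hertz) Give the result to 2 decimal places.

0.004842 kHz = 4.84200 Hz and 7.493 rad/s = 1.19255 Hz.
4.84200 − 1.19255 ≈ 3.65 Hz.

3.65 Hz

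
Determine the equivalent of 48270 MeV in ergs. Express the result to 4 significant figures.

1 megaelectronvolt = 1.60218e-6 erg.
So 48270 × 1.60218e-6 ≈ 0.07734 erg.

0.07734 erg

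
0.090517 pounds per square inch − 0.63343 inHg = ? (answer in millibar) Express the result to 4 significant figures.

-15.21 millibar

0.090517 psi = 6.24093 mbar and 0.63343 inHg = 21.4504 mbar.
6.24093 − 21.4504 ≈ -15.21 mbar.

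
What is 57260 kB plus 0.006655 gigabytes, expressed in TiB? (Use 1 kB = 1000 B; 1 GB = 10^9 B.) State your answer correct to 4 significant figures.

57260 kB = 5.20777e-5 TiB and 0.006655 GB = 6.05269e-6 TiB.
5.20777e-5 + 6.05269e-6 ≈ 5.813e-5 TiB.

5.813e-5 TiB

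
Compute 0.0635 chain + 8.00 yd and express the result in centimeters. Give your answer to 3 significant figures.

859 cm

0.0635 chain = 127.742 cm and 8.00 yd = 731.520 cm.
127.742 + 731.520 ≈ 859 cm.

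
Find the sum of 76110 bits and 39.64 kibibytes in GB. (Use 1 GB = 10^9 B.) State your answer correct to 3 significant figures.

76110 bit = 9.51375 × 10^-6 GB and 39.64 KiB = 4.05914 × 10^-5 GB.
9.51375 × 10^-6 + 4.05914 × 10^-5 ≈ 5.01 × 10^-5 GB.

5.01 × 10^-5 gigabytes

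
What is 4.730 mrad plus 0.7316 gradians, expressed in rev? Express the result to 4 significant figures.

0.002582 revolutions

4.730 mrad = 0.000752803 rev and 0.7316 grad = 0.00182900 rev.
0.000752803 + 0.00182900 ≈ 0.002582 rev.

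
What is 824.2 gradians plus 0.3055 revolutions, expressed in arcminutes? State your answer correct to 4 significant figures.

824.2 grad = 44506.8 arcmin and 0.3055 rev = 6598.80 arcmin.
44506.8 + 6598.80 ≈ 51110 arcmin.

51110 arcmin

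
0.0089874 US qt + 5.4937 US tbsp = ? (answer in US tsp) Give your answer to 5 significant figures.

18.207 US teaspoons

0.0089874 US qt = 1.72558 US tsp and 5.4937 US tbsp = 16.4811 US tsp.
1.72558 + 16.4811 ≈ 18.207 US tsp.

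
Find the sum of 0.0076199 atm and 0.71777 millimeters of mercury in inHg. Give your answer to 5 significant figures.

0.0076199 atm = 0.227997 inHg and 0.71777 mmHg = 0.0282587 inHg.
0.227997 + 0.0282587 ≈ 0.25626 inHg.

0.25626 inHg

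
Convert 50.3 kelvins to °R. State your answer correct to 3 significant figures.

°R = K × 9/5.
Applying the formula gives 90.5 °R.

90.5 degrees Rankine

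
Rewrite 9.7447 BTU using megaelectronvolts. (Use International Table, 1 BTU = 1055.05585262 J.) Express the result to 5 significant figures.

6.4170 × 10^16 MeV

1 BTU = 6.58514 × 10^15 megaelectronvolts.
Thus 9.7447 × 6.58514 × 10^15 ≈ 6.4170 × 10^16 MeV.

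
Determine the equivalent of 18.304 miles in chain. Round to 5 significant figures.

1464.3 chain

1 mile = 80.0000 chain.
Thus 18.304 × 80.0000 ≈ 1464.3 chain.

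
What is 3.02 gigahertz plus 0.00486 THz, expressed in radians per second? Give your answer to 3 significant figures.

4.95 × 10^10 rad/s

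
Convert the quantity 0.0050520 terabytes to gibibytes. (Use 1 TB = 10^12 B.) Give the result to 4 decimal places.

4.7050 gibibytes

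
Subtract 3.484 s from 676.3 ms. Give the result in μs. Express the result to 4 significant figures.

676.3 ms = 676300 μs and 3.484 s = 3.48400e+6 μs.
676300 − 3.48400e+6 ≈ -2.808e+6 μs.

-2.808e+6 μs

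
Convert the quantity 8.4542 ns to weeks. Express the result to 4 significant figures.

1.398e-14 weeks

1 nanosecond = 1.65344e-15 wk.
8.4542 × 1.65344e-15 ≈ 1.398e-14 wk.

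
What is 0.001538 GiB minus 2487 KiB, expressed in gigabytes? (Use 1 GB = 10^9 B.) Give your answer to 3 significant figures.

0.001538 GiB = 0.00165141 GB and 2487 KiB = 0.00254669 GB.
0.00165141 − 0.00254669 ≈ -0.000895 GB.

-0.000895 GB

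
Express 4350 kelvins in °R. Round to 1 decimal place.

7830.0 °R

°R = K × 9/5.
Applying the formula gives 7830.0 °R.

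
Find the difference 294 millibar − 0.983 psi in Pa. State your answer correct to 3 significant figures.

294 mbar = 29400.0 Pa and 0.983 psi = 6777.55 Pa.
29400.0 − 6777.55 ≈ 22600 Pa.

22600 pascals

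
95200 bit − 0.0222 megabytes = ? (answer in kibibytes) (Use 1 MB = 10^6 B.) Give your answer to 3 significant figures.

-10.1 KiB

95200 bit = 11.6211 KiB and 0.0222 MB = 21.6797 KiB.
11.6211 − 21.6797 ≈ -10.1 KiB.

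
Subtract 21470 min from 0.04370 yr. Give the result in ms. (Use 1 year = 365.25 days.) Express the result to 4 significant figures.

9.087e+7 milliseconds

0.04370 yr = 1.37907e+9 ms and 21470 min = 1.28820e+9 ms.
1.37907e+9 − 1.28820e+9 ≈ 9.087e+7 ms.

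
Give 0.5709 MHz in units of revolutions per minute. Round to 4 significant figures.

1 MHz = 6.00000e+7 rpm.
Then 0.5709 × 6.00000e+7 ≈ 3.425e+7 rpm.

3.425e+7 revolutions per minute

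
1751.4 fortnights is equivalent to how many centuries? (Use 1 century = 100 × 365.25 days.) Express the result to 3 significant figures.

1 fortnight = 0.000383299 century.
Then 1751.4 × 0.000383299 ≈ 0.671 century.

0.671 centuries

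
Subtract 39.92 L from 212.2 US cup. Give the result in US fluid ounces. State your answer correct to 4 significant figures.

212.2 US cup = 1697.60 US fl oz and 39.92 L = 1349.86 US fl oz.
1697.60 − 1349.86 ≈ 347.7 US fl oz.

347.7 US fl oz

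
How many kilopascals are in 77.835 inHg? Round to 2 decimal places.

1 inch of mercury = 3.38639 kPa.
Thus 77.835 × 3.38639 ≈ 263.58 kPa.

263.58 kPa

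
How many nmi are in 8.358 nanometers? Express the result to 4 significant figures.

1 nanometer = 5.39957e-13 nmi.
8.358 × 5.39957e-13 ≈ 4.513e-12 nmi.

4.513e-12 nautical miles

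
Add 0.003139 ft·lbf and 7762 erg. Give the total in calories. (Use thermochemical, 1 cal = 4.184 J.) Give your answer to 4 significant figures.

0.001203 cal

0.003139 ft·lbf = 0.00101719 cal and 7762 erg = 0.000185516 cal.
0.00101719 + 0.000185516 ≈ 0.001203 cal.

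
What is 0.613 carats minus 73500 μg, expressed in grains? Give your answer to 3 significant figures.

0.613 ct = 1.89201 gr and 73500 μg = 1.13428 gr.
1.89201 − 1.13428 ≈ 0.758 gr.

0.758 gr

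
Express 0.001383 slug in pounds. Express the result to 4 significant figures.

1 slug = 32.1740 lb.
Thus 0.001383 × 32.1740 ≈ 0.04450 lb.

0.04450 pounds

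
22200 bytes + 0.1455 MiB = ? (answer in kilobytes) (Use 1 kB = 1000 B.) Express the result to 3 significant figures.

22200 B = 22.2000 kB and 0.1455 MiB = 152.568 kB.
22.2000 + 152.568 ≈ 175 kB.

175 kilobytes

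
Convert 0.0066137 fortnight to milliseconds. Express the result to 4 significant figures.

1 fortnight = 1.20960 × 10^9 ms.
Thus 0.0066137 × 1.20960 × 10^9 ≈ 8.000 × 10^6 ms.

8.000 × 10^6 ms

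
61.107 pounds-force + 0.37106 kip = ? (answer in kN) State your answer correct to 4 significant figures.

1.922 kN

61.107 lbf = 0.271817 kN and 0.37106 kip = 1.65056 kN.
0.271817 + 1.65056 ≈ 1.922 kN.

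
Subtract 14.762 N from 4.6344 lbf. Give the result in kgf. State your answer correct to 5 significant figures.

4.6344 lbf = 2.10213 kgf and 14.762 N = 1.50531 kgf.
2.10213 − 1.50531 ≈ 0.59682 kgf.

0.59682 kgf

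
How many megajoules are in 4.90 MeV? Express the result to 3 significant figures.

7.85e-19 megajoules

1 MeV = 1.60218e-19 MJ.
So 4.90 × 1.60218e-19 ≈ 7.85e-19 MJ.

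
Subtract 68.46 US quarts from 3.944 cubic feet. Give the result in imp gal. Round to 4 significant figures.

10.32 imperial gallons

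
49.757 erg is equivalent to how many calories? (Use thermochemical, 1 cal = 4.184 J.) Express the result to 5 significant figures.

1.1892e-6 cal

1 erg = 2.39006e-8 cal.
Then 49.757 × 2.39006e-8 ≈ 1.1892e-6 cal.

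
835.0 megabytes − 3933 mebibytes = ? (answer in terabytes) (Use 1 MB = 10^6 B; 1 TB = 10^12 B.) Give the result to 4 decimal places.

-0.0033 TB

835.0 MB = 0.000835000 TB and 3933 MiB = 0.00412405 TB.
0.000835000 − 0.00412405 ≈ -0.0033 TB.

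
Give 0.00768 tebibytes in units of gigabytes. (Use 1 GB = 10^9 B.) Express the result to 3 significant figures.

8.44 GB

1 tebibyte = 1099.51 GB.
Then 0.00768 × 1099.51 ≈ 8.44 GB.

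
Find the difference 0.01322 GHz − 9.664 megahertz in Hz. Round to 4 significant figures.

3.556e+6 hertz

0.01322 GHz = 1.32200e+7 Hz and 9.664 MHz = 9.66400e+6 Hz.
1.32200e+7 − 9.66400e+6 ≈ 3.556e+6 Hz.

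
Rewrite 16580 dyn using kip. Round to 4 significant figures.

1 dyn = 2.24809e-9 kips.
So 16580 × 2.24809e-9 ≈ 3.727e-5 kip.

3.727e-5 kips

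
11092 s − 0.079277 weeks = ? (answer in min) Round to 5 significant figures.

11092 s = 184.8667 min and 0.079277 wk = 799.1122 min.
184.8667 − 799.1122 ≈ -614.25 min.

-614.25 min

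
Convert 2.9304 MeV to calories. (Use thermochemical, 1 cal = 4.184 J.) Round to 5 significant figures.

1 MeV = 3.82929e-14 calories.
So 2.9304 × 3.82929e-14 ≈ 1.1221e-13 cal.

1.1221e-13 calories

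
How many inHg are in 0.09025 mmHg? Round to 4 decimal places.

1 mmHg = 0.0393701 inHg.
Thus 0.09025 × 0.0393701 ≈ 0.0036 inHg.

0.0036 inHg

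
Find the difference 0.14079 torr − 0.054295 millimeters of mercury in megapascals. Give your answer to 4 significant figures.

0.14079 torr = 1.87705e-5 MPa and 0.054295 mmHg = 7.23874e-6 MPa.
1.87705e-5 − 7.23874e-6 ≈ 1.153e-5 MPa.

1.153e-5 megapascals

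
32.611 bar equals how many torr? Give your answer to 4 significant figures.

1 bar = 750.062 torr.
32.611 × 750.062 ≈ 24460 torr.

24460 torr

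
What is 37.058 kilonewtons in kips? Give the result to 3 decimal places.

1 kilonewton = 0.224809 kip.
Then 37.058 × 0.224809 ≈ 8.331 kip.

8.331 kip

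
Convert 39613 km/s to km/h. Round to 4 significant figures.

1.426 × 10^8 km/h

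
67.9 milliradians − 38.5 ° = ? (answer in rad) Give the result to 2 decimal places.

67.9 mrad = 0.0679000 rad and 38.5 ° = 0.671952 rad.
0.0679000 − 0.671952 ≈ -0.60 rad.

-0.60 radians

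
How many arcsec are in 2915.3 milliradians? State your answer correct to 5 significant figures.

1 milliradian = 206.265 arcseconds.
Then 2915.3 × 206.265 ≈ 601320 arcsec.

601320 arcsec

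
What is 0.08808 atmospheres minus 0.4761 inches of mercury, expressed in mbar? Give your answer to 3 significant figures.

73.1 millibar

0.08808 atm = 89.2471 mbar and 0.4761 inHg = 16.1226 mbar.
89.2471 − 16.1226 ≈ 73.1 mbar.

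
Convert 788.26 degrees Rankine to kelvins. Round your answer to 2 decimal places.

°R = K × 9/5.
Applying the formula gives 437.92 K.

437.92 K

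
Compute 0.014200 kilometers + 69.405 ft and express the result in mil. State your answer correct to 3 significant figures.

0.014200 km = 559055 mil and 69.405 ft = 832860 mil.
559055 + 832860 ≈ 1.39e+6 mil.

1.39e+6 mil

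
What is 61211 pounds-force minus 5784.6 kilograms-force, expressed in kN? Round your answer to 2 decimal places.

61211 lbf = 272.280 kN and 5784.6 kgf = 56.7275 kN.
272.280 − 56.7275 ≈ 215.55 kN.

215.55 kN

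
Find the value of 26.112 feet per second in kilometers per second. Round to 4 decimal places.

0.0080 km/s

1 ft/s = 0.000304800 kilometers per second.
26.112 × 0.000304800 ≈ 0.0080 km/s.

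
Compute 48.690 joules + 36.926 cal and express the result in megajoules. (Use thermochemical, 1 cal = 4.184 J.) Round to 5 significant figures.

48.690 J = 4.86900e-5 MJ and 36.926 cal = 0.000154498 MJ.
4.86900e-5 + 0.000154498 ≈ 0.00020319 MJ.

0.00020319 MJ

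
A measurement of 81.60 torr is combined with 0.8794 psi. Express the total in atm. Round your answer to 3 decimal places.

81.60 torr = 0.107368 atm and 0.8794 psi = 0.0598396 atm.
0.107368 + 0.0598396 ≈ 0.167 atm.

0.167 atm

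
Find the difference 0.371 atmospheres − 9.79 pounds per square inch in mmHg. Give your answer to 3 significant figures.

-224 millimeters of mercury

0.371 atm = 281.960 mmHg and 9.79 psi = 506.289 mmHg.
281.960 − 506.289 ≈ -224 mmHg.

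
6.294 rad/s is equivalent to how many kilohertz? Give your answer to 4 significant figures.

0.001002 kHz

1 rad/s = 0.000159155 kHz.
6.294 × 0.000159155 ≈ 0.001002 kHz.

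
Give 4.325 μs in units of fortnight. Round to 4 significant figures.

3.576 × 10^-12 fortnights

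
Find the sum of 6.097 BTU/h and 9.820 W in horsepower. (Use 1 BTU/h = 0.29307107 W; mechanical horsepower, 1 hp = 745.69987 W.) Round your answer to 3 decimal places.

0.016 hp

6.097 BTU/h = 0.00239621 hp and 9.820 W = 0.0131688 hp.
0.00239621 + 0.0131688 ≈ 0.016 hp.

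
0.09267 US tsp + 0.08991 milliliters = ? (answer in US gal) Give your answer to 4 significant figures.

0.09267 US tsp = 0.000120664 US gal and 0.08991 mL = 2.37517e-5 US gal.
0.000120664 + 2.37517e-5 ≈ 0.0001444 US gal.

0.0001444 US gal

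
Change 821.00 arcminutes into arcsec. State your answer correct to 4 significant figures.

49260 arcseconds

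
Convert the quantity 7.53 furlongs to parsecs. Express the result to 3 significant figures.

4.91 × 10^-14 pc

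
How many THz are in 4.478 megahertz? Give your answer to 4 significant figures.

1 megahertz = 1.00000 × 10^-6 THz.
Then 4.478 × 1.00000 × 10^-6 ≈ 4.478 × 10^-6 THz.

4.478 × 10^-6 terahertz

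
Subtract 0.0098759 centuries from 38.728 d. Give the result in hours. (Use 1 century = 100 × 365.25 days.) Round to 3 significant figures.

-7730 hours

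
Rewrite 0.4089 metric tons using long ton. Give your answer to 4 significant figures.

0.4024 long ton

1 metric ton = 0.984207 long tons.
Then 0.4089 × 0.984207 ≈ 0.4024 long ton.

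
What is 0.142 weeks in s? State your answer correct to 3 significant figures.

85900 s

1 wk = 604800 seconds.
Then 0.142 × 604800 ≈ 85900 s.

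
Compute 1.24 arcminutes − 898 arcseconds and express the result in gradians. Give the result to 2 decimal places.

-0.25 grad

1.24 arcmin = 0.0229630 grad and 898 arcsec = 0.277160 grad.
0.0229630 − 0.277160 ≈ -0.25 grad.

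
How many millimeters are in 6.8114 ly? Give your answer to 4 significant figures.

6.444e+19 mm

1 ly = 9.46073e+18 millimeters.
6.8114 × 9.46073e+18 ≈ 6.444e+19 mm.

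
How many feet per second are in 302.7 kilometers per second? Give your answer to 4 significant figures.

993100 ft/s

1 km/s = 3280.84 feet per second.
Then 302.7 × 3280.84 ≈ 993100 ft/s.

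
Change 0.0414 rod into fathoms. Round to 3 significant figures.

0.114 fathoms

1 rod = 2.75000 fathom.
Thus 0.0414 × 2.75000 ≈ 0.114 fathom.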